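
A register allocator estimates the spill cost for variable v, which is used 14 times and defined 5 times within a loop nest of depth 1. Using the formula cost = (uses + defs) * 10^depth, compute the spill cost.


uses + defs = 14 + 5 = 19
10^1 = 10
Spill cost = 19 * 10 = 190

190


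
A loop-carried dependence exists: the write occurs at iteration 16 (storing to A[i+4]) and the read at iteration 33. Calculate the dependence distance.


Distance = read iteration - write iteration
= 33 - 16 = 17

17


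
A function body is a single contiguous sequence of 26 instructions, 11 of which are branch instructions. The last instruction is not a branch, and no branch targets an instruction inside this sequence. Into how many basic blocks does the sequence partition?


With no in-sequence branch targets, the leaders are the first instruction plus the instruction after each branch.
Number of basic blocks = branches + 1
= 11 + 1 = 12

12


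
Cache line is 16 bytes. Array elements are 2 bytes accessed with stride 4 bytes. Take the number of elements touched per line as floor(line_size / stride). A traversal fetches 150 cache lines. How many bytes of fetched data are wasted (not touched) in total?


Elements per line = floor(16 / 4) = 4
Bytes used per line = 4 * 2 = 8
Wasted per line = 16 - 8 = 8
Total wasted = 8 * 150 = 1200

1200


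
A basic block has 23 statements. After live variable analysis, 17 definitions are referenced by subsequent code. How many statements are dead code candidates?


Dead code = total statements - live definitions
= 23 - 17 = 6

6


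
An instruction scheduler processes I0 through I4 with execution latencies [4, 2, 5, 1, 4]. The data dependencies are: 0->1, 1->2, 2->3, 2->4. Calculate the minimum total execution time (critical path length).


Compute longest path through dependency graph: dist(Ik) = max over predecessors of dist + latency(Ik).
dist(I0) = latency 4 = 4
dist(I1) = dist(I0) + 2 = 4 + 2 = 6
dist(I2) = dist(I1) + 5 = 6 + 5 = 11
dist(I3) = dist(I2) + 1 = 11 + 1 = 12
dist(I4) = dist(I2) + 4 = 11 + 4 = 15
Critical path = max dist = 15

15


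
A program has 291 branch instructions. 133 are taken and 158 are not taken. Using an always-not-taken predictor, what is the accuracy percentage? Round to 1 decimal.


Predictor: always-not-taken
Correct predictions = 158
Accuracy = 158 / 291 * 100 = 54.3%

54.3


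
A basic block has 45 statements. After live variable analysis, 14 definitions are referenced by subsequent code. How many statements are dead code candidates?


Dead code = total statements - live definitions
= 45 - 14 = 31

31


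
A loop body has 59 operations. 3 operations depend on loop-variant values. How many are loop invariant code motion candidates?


Invariant candidates = total - loop-dependent
= 59 - 3 = 56

56


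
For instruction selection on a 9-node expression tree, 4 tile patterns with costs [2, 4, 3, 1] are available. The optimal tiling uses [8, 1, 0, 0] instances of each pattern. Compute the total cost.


Total cost = sum(count_i * cost_i)
= 8*2 + 1*4 + 0*3 + 0*1
= 20

20


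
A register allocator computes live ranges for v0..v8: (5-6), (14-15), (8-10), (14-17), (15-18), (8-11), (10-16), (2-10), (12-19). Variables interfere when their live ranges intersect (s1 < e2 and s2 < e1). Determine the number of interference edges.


Check all pairs for overlapping intervals.
Two intervals (s1,e1) and (s2,e2) overlap if s1 < e2 and s2 < e1.
v0 (5-6) vs v1..v8: overlaps v7 -> 1
v1 (14-15) vs v2..v8: overlaps v3, v6, v8 -> 3
v2 (8-10) vs v3..v8: overlaps v5, v7 -> 2
v3 (14-17) vs v4..v8: overlaps v4, v6, v8 -> 3
v4 (15-18) vs v5..v8: overlaps v6, v8 -> 2
v5 (8-11) vs v6..v8: overlaps v6, v7 -> 2
v6 (10-16) vs v7..v8: overlaps v8 -> 1
v7 (2-10) vs v8: overlaps none -> 0
Total overlapping pairs = 1 + 3 + 2 + 3 + 2 + 2 + 1 + 0 = 14

14


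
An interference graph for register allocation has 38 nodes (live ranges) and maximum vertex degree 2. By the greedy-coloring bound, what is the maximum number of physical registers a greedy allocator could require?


Greedy coloring never needs more than (max_degree + 1) colors: when coloring a vertex, at most max_degree neighbors are already colored.
Upper bound = 2 + 1 = 3

3


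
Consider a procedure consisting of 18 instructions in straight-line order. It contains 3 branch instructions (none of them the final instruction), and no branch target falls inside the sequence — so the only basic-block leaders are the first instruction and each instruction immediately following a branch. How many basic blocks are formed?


With no in-sequence branch targets, the leaders are the first instruction plus the instruction after each branch.
Number of basic blocks = branches + 1
= 3 + 1 = 4

4


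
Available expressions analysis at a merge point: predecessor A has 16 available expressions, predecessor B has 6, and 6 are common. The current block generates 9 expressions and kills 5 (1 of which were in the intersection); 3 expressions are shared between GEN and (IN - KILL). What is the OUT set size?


IN = intersection of predecessors = 6
IN - KILL = 6 - 1 = 5
|OUT| = |GEN| + |IN - KILL| - |GEN ∩ (IN - KILL)| = 9 + 5 - 3 = 11

11


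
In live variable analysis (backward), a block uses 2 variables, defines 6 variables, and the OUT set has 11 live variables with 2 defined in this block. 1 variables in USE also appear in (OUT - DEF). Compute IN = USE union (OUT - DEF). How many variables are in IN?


OUT - DEF: 11 - 2 = 9
|IN| = |USE| + |OUT - DEF| - |USE ∩ (OUT - DEF)| = 2 + 9 - 1 = 10

10


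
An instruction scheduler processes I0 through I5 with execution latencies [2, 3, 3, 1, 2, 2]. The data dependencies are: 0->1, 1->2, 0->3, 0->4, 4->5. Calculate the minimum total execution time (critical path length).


Compute longest path through dependency graph: dist(Ik) = max over predecessors of dist + latency(Ik).
dist(I0) = latency 2 = 2
dist(I1) = dist(I0) + 3 = 2 + 3 = 5
dist(I2) = dist(I1) + 3 = 5 + 3 = 8
dist(I3) = dist(I0) + 1 = 2 + 1 = 3
dist(I4) = dist(I0) + 2 = 2 + 2 = 4
dist(I5) = dist(I4) + 2 = 4 + 2 = 6
Critical path = max dist = 8

8


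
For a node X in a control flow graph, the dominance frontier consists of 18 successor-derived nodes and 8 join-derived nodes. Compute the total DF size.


DF(X) = direct successor contributions + join point contributions
= 18 + 8 = 26

26


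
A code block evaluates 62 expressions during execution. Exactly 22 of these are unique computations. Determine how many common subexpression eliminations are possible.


CSE count = total expressions - unique expressions
= 62 - 22 = 40

40


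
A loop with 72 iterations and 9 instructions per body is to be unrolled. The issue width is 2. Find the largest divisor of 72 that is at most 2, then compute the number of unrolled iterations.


Largest divisor of 72 <= 2 is 2
New iterations = 72 / 2 = 36

36


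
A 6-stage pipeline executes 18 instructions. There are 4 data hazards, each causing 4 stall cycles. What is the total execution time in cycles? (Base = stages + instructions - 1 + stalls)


Base cycles = 6 + 18 - 1 = 23
Total stalls = 4 * 4 = 16
Total = 23 + 16 = 39

39


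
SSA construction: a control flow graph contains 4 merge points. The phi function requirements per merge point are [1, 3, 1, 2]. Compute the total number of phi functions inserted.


Total phi functions = sum of phi functions at each join node
= 1 + 3 + 1 + 2 = 7

7


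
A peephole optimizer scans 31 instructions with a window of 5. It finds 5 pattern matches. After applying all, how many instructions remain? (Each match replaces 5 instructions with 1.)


Each match removes 4 instructions.
Total removed = 5 * 4 = 20
Remaining = 31 - 20 = 11

11


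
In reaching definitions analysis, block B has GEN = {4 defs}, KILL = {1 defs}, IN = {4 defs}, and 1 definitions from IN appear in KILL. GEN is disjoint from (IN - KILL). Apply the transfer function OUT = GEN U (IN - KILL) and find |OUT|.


IN - KILL: 4 - 1 = 3 surviving definitions
OUT = GEN + surviving = 4 + 3 = 7

7


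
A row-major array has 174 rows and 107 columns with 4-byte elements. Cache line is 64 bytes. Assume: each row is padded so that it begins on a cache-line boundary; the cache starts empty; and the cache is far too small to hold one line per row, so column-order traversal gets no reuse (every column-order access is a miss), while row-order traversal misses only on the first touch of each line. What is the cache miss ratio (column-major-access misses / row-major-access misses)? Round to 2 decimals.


Each row occupies 107 * 4 = 428 bytes and starts on a line boundary, so it spans ceil(428 / 64) = 7 cache lines.
Row-major traversal misses (one per line touched): 174 * ceil(107 * 4 / 64) = 1218
Column-major traversal misses (no reuse, every access misses): 174 * 107 = 18618
Ratio = 18618 / 1218 = 15.29

15.29


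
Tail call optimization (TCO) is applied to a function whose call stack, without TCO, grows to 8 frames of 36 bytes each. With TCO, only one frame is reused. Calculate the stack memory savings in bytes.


Without TCO: 8 * 36 = 288 bytes
With TCO: reuse 1 frame = 36 bytes
Savings = 288 - 36 = 252

252


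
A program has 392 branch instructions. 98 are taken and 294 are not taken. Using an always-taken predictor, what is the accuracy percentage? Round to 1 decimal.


Predictor: always-taken
Correct predictions = 98
Accuracy = 98 / 392 * 100 = 25.0%

25.0


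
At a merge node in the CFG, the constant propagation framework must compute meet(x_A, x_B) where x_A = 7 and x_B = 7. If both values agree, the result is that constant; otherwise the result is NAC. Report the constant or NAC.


Meet operation: if both paths give the same constant, result is that constant; if they differ, result is NAC (not-a-constant).
Path A: 7, Path B: 7 -> equal
Result: constant -> 7

7


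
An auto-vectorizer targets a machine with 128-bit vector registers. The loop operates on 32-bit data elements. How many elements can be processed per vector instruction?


Width = SIMD bits / data type bits
= 128 / 32 = 4

4


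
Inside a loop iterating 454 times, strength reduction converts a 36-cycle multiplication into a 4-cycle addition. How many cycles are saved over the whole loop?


Per-iteration saving = 36 - 4 = 32
Total saved = 454 * 32 = 14528

14528


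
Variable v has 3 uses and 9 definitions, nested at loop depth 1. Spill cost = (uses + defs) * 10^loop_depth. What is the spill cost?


uses + defs = 3 + 9 = 12
10^1 = 10
Spill cost = 12 * 10 = 120

120


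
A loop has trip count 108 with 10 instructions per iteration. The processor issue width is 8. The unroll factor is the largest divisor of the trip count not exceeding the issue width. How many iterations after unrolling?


Largest divisor of 108 <= 8 is 6
New iterations = 108 / 6 = 18

18


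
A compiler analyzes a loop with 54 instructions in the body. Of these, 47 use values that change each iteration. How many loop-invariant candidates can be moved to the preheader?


Invariant candidates = total - loop-dependent
= 54 - 47 = 7

7


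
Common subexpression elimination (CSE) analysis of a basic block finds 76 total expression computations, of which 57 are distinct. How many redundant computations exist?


CSE count = total expressions - unique expressions
= 76 - 57 = 19

19


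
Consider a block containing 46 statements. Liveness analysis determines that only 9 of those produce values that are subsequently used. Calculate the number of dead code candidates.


Dead code = total statements - live definitions
= 46 - 9 = 37

37


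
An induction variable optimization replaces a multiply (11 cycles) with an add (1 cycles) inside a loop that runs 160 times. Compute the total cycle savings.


Per-iteration saving = 11 - 1 = 10
Total saved = 160 * 10 = 1600

1600


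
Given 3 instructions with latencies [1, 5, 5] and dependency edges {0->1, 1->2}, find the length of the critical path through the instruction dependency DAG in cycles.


Compute longest path through dependency graph: dist(Ik) = max over predecessors of dist + latency(Ik).
dist(I0) = latency 1 = 1
dist(I1) = dist(I0) + 5 = 1 + 5 = 6
dist(I2) = dist(I1) + 5 = 6 + 5 = 11
Critical path = max dist = 11

11


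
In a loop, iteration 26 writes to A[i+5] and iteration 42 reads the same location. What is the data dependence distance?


Distance = read iteration - write iteration
= 42 - 26 = 16

16


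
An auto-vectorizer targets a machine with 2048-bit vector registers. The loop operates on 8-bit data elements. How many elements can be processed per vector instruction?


Width = SIMD bits / data type bits
= 2048 / 8 = 256

256


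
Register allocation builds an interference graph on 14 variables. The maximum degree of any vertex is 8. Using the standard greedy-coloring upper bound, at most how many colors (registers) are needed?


Greedy coloring never needs more than (max_degree + 1) colors: when coloring a vertex, at most max_degree neighbors are already colored.
Upper bound = 8 + 1 = 9

9


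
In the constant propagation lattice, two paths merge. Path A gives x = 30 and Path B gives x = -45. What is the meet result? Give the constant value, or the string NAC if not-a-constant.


Meet operation: if both paths give the same constant, result is that constant; if they differ, result is NAC (not-a-constant).
Path A: 30, Path B: -45 -> differ
Result: not-a-constant -> NAC

NAC


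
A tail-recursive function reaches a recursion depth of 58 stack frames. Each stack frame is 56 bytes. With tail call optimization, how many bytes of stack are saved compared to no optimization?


Without TCO: 58 * 56 = 3248 bytes
With TCO: reuse 1 frame = 56 bytes
Savings = 3248 - 56 = 3192

3192


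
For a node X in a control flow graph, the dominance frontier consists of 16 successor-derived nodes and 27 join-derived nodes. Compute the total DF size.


DF(X) = direct successor contributions + join point contributions
= 16 + 27 = 43

43


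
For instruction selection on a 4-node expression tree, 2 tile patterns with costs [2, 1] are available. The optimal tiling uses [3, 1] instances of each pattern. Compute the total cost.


Total cost = sum(count_i * cost_i)
= 3*2 + 1*1
= 7

7


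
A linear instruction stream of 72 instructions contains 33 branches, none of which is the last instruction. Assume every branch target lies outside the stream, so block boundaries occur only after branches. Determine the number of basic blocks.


With no in-sequence branch targets, the leaders are the first instruction plus the instruction after each branch.
Number of basic blocks = branches + 1
= 33 + 1 = 34

34


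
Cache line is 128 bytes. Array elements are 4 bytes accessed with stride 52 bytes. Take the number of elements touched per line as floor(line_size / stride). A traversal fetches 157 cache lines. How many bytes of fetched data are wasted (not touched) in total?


Elements per line = floor(128 / 52) = 2
Bytes used per line = 2 * 4 = 8
Wasted per line = 128 - 8 = 120
Total wasted = 120 * 157 = 18840

18840


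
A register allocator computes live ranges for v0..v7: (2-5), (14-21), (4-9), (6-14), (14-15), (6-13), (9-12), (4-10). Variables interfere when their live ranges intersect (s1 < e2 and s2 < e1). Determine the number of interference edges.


Check all pairs for overlapping intervals.
Two intervals (s1,e1) and (s2,e2) overlap if s1 < e2 and s2 < e1.
v0 (2-5) vs v1..v7: overlaps v2, v7 -> 2
v1 (14-21) vs v2..v7: overlaps v4 -> 1
v2 (4-9) vs v3..v7: overlaps v3, v5, v7 -> 3
v3 (6-14) vs v4..v7: overlaps v5, v6, v7 -> 3
v4 (14-15) vs v5..v7: overlaps none -> 0
v5 (6-13) vs v6..v7: overlaps v6, v7 -> 2
v6 (9-12) vs v7: overlaps v7 -> 1
Total overlapping pairs = 2 + 1 + 3 + 3 + 0 + 2 + 1 = 12

12


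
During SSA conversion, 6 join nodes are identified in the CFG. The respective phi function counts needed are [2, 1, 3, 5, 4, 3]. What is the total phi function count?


Total phi functions = sum of phi functions at each join node
= 2 + 1 + 3 + 5 + 4 + 3 = 18

18


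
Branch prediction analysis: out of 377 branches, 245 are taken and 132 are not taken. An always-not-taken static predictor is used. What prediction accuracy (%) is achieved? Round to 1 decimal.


Predictor: always-not-taken
Correct predictions = 132
Accuracy = 132 / 377 * 100 = 35.0%

35.0


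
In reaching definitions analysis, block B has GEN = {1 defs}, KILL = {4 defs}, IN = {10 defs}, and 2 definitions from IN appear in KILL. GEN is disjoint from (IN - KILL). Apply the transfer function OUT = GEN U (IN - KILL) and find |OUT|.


IN - KILL: 10 - 2 = 8 surviving definitions
OUT = GEN + surviving = 1 + 8 = 9

9


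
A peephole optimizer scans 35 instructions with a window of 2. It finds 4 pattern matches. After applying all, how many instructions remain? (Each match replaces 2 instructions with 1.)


Each match removes 1 instructions.
Total removed = 4 * 1 = 4
Remaining = 35 - 4 = 31

31


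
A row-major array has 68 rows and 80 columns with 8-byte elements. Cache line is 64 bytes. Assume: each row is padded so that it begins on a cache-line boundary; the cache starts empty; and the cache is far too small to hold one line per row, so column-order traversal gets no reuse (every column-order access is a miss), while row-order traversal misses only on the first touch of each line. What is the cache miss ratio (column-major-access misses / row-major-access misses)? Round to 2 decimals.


Each row occupies 80 * 8 = 640 bytes and starts on a line boundary, so it spans ceil(640 / 64) = 10 cache lines.
Row-major traversal misses (one per line touched): 68 * ceil(80 * 8 / 64) = 680
Column-major traversal misses (no reuse, every access misses): 68 * 80 = 5440
Ratio = 5440 / 680 = 8.0

8.0


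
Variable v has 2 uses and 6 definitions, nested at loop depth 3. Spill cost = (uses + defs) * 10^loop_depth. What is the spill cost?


uses + defs = 2 + 6 = 8
10^3 = 1000
Spill cost = 8 * 1000 = 8000

8000


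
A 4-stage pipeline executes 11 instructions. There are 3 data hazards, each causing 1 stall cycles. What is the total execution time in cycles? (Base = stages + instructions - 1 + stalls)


Base cycles = 4 + 11 - 1 = 14
Total stalls = 3 * 1 = 3
Total = 14 + 3 = 17

17


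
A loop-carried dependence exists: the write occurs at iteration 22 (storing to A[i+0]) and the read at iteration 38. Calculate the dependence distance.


Distance = read iteration - write iteration
= 38 - 22 = 16

16


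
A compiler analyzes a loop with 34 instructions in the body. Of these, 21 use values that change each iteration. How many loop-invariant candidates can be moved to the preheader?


Invariant candidates = total - loop-dependent
= 34 - 21 = 13

13


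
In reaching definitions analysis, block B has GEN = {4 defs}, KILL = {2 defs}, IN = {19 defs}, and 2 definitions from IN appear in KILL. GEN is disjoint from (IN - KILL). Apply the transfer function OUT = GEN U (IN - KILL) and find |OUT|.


IN - KILL: 19 - 2 = 17 surviving definitions
OUT = GEN + surviving = 4 + 17 = 21

21


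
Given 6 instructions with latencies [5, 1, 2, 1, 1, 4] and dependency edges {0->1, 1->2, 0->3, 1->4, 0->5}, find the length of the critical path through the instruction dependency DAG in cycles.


Compute longest path through dependency graph: dist(Ik) = max over predecessors of dist + latency(Ik).
dist(I0) = latency 5 = 5
dist(I1) = dist(I0) + 1 = 5 + 1 = 6
dist(I2) = dist(I1) + 2 = 6 + 2 = 8
dist(I3) = dist(I0) + 1 = 5 + 1 = 6
dist(I4) = dist(I1) + 1 = 6 + 1 = 7
dist(I5) = dist(I0) + 4 = 5 + 4 = 9
Critical path = max dist = 9

9


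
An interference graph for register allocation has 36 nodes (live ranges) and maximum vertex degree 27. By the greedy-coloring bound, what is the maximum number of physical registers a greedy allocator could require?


Greedy coloring never needs more than (max_degree + 1) colors: when coloring a vertex, at most max_degree neighbors are already colored.
Upper bound = 27 + 1 = 28

28


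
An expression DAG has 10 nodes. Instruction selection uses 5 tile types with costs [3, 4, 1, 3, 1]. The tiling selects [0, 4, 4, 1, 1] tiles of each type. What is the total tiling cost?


Total cost = sum(count_i * cost_i)
= 0*3 + 4*4 + 4*1 + 1*3 + 1*1
= 24

24


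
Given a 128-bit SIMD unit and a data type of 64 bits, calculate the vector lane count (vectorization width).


Width = SIMD bits / data type bits
= 128 / 64 = 2

2


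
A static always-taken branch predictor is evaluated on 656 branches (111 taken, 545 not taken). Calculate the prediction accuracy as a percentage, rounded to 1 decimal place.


Predictor: always-taken
Correct predictions = 111
Accuracy = 111 / 656 * 100 = 16.9%

16.9


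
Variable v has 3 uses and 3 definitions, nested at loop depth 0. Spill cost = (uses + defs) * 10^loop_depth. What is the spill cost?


uses + defs = 3 + 3 = 6
10^0 = 1
Spill cost = 6 * 1 = 6

6


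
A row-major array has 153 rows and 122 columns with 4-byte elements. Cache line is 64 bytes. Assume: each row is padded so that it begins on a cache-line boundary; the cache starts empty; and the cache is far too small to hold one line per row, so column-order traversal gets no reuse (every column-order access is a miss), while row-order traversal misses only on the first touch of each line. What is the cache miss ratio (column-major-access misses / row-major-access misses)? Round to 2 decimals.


Each row occupies 122 * 4 = 488 bytes and starts on a line boundary, so it spans ceil(488 / 64) = 8 cache lines.
Row-major traversal misses (one per line touched): 153 * ceil(122 * 4 / 64) = 1224
Column-major traversal misses (no reuse, every access misses): 153 * 122 = 18666
Ratio = 18666 / 1224 = 15.25

15.25


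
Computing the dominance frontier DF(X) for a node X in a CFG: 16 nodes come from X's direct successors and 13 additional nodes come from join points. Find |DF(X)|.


DF(X) = direct successor contributions + join point contributions
= 16 + 13 = 29

29


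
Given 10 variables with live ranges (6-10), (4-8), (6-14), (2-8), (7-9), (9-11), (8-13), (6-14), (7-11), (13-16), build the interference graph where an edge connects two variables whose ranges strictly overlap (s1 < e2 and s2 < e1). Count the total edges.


Check all pairs for overlapping intervals.
Two intervals (s1,e1) and (s2,e2) overlap if s1 < e2 and s2 < e1.
v0 (6-10) vs v1..v9: overlaps v1, v2, v3, v4, v5, v6, v7, v8 -> 8
v1 (4-8) vs v2..v9: overlaps v2, v3, v4, v7, v8 -> 5
v2 (6-14) vs v3..v9: overlaps v3, v4, v5, v6, v7, v8, v9 -> 7
v3 (2-8) vs v4..v9: overlaps v4, v7, v8 -> 3
v4 (7-9) vs v5..v9: overlaps v6, v7, v8 -> 3
v5 (9-11) vs v6..v9: overlaps v6, v7, v8 -> 3
v6 (8-13) vs v7..v9: overlaps v7, v8 -> 2
v7 (6-14) vs v8..v9: overlaps v8, v9 -> 2
v8 (7-11) vs v9: overlaps none -> 0
Total overlapping pairs = 8 + 5 + 7 + 3 + 3 + 3 + 2 + 2 + 0 = 33

33


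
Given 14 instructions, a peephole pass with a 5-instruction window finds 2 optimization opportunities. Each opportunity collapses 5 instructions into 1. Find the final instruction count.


Each match removes 4 instructions.
Total removed = 2 * 4 = 8
Remaining = 14 - 8 = 6

6


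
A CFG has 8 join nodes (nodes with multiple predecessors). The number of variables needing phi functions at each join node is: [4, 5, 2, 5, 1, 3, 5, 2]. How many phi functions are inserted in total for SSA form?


Total phi functions = sum of phi functions at each join node
= 4 + 5 + 2 + 5 + 1 + 3 + 5 + 2 = 27

27


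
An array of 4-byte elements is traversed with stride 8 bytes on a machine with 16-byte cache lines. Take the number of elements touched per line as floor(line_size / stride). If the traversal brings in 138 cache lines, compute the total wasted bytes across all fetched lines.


Elements per line = floor(16 / 8) = 2
Bytes used per line = 2 * 4 = 8
Wasted per line = 16 - 8 = 8
Total wasted = 8 * 138 = 1104

1104


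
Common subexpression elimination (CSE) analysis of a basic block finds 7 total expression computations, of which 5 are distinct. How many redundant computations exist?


CSE count = total expressions - unique expressions
= 7 - 5 = 2

2


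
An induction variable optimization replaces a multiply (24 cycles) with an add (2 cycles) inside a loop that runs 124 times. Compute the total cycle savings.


Per-iteration saving = 24 - 2 = 22
Total saved = 124 * 22 = 2728

2728


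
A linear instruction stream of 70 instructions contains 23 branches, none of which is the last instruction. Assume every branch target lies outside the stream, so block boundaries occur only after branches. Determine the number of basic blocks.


With no in-sequence branch targets, the leaders are the first instruction plus the instruction after each branch.
Number of basic blocks = branches + 1
= 23 + 1 = 24

24


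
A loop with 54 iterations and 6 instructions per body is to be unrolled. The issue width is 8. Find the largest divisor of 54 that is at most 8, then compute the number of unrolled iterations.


Largest divisor of 54 <= 8 is 6
New iterations = 54 / 6 = 9

9


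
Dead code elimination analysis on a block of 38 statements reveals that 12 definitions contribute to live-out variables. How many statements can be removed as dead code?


Dead code = total statements - live definitions
= 38 - 12 = 26

26


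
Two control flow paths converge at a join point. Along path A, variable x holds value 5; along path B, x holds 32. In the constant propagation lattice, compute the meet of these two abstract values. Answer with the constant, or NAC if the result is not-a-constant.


Meet operation: if both paths give the same constant, result is that constant; if they differ, result is NAC (not-a-constant).
Path A: 5, Path B: 32 -> differ
Result: not-a-constant -> NAC

NAC


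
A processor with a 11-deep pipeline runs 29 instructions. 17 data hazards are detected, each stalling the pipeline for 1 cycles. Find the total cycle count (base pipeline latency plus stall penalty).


Base cycles = 11 + 29 - 1 = 39
Total stalls = 17 * 1 = 17
Total = 39 + 17 = 56

56


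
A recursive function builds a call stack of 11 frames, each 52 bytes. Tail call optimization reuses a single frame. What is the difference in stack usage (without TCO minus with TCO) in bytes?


Without TCO: 11 * 52 = 572 bytes
With TCO: reuse 1 frame = 52 bytes
Savings = 572 - 52 = 520

520


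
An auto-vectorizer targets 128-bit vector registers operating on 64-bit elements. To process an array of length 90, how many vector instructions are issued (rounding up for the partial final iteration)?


Width = 128 / 64 = 2 elements per vector op
Iterations = ceil(90 / 2) = 45

45


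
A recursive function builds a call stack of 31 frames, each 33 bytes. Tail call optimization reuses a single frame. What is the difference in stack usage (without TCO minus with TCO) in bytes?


Without TCO: 31 * 33 = 1023 bytes
With TCO: reuse 1 frame = 33 bytes
Savings = 1023 - 33 = 990

990


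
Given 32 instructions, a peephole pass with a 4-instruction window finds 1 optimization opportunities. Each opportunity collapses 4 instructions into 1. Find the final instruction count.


Each match removes 3 instructions.
Total removed = 1 * 3 = 3
Remaining = 32 - 3 = 29

29


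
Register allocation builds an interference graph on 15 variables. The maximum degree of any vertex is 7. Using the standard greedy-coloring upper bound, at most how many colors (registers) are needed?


Greedy coloring never needs more than (max_degree + 1) colors: when coloring a vertex, at most max_degree neighbors are already colored.
Upper bound = 7 + 1 = 8

8


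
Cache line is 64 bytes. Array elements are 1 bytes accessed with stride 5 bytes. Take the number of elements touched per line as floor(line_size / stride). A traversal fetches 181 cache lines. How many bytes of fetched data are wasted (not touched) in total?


Elements per line = floor(64 / 5) = 12
Bytes used per line = 12 * 1 = 12
Wasted per line = 64 - 12 = 52
Total wasted = 52 * 181 = 9412

9412


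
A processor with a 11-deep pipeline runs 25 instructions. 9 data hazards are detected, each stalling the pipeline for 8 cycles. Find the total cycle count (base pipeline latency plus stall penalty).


Base cycles = 11 + 25 - 1 = 35
Total stalls = 9 * 8 = 72
Total = 35 + 72 = 107

107


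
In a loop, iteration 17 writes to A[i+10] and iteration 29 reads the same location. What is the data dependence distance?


Distance = read iteration - write iteration
= 29 - 17 = 12

12


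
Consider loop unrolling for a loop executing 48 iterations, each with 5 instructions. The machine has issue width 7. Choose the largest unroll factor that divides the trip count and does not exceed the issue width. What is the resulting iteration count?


Largest divisor of 48 <= 7 is 6
New iterations = 48 / 6 = 8

8


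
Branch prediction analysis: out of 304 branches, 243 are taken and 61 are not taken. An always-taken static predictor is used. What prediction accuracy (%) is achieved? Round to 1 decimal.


Predictor: always-taken
Correct predictions = 243
Accuracy = 243 / 304 * 100 = 79.9%

79.9


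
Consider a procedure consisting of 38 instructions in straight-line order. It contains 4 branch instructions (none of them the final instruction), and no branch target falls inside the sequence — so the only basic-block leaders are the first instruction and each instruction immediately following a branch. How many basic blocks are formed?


With no in-sequence branch targets, the leaders are the first instruction plus the instruction after each branch.
Number of basic blocks = branches + 1
= 4 + 1 = 5

5


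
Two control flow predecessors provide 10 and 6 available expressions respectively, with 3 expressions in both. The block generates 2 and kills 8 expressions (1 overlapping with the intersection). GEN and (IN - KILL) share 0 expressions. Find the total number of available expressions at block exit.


IN = intersection of predecessors = 3
IN - KILL = 3 - 1 = 2
|OUT| = |GEN| + |IN - KILL| - |GEN ∩ (IN - KILL)| = 2 + 2 - 0 = 4

4


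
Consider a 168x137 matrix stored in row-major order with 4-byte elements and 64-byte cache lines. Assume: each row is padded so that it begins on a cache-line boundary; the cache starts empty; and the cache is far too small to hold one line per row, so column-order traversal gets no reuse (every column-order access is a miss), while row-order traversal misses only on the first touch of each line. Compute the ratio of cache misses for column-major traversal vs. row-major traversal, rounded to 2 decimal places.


Each row occupies 137 * 4 = 548 bytes and starts on a line boundary, so it spans ceil(548 / 64) = 9 cache lines.
Row-major traversal misses (one per line touched): 168 * ceil(137 * 4 / 64) = 1512
Column-major traversal misses (no reuse, every access misses): 168 * 137 = 23016
Ratio = 23016 / 1512 = 15.22

15.22


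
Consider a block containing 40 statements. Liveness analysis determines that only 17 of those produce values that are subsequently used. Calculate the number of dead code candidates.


Dead code = total statements - live definitions
= 40 - 17 = 23

23


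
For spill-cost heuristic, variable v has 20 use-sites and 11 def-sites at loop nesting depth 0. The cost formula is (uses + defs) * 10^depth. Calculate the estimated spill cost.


uses + defs = 20 + 11 = 31
10^0 = 1
Spill cost = 31 * 1 = 31

31


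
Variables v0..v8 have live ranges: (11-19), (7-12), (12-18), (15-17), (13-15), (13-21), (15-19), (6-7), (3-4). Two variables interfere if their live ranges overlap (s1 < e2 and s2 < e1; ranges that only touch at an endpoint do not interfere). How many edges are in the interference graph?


Check all pairs for overlapping intervals.
Two intervals (s1,e1) and (s2,e2) overlap if s1 < e2 and s2 < e1.
v0 (11-19) vs v1..v8: overlaps v1, v2, v3, v4, v5, v6 -> 6
v1 (7-12) vs v2..v8: overlaps none -> 0
v2 (12-18) vs v3..v8: overlaps v3, v4, v5, v6 -> 4
v3 (15-17) vs v4..v8: overlaps v5, v6 -> 2
v4 (13-15) vs v5..v8: overlaps v5 -> 1
v5 (13-21) vs v6..v8: overlaps v6 -> 1
v6 (15-19) vs v7..v8: overlaps none -> 0
v7 (6-7) vs v8: overlaps none -> 0
Total overlapping pairs = 6 + 0 + 4 + 2 + 1 + 1 + 0 + 0 = 14

14


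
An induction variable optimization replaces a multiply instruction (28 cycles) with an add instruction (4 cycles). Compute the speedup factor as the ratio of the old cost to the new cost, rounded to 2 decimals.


Ratio = mult_cost / add_cost = 28 / 4 = 7.0

7.0


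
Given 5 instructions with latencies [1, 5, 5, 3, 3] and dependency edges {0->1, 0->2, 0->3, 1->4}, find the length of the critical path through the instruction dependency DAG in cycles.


Compute longest path through dependency graph: dist(Ik) = max over predecessors of dist + latency(Ik).
dist(I0) = latency 1 = 1
dist(I1) = dist(I0) + 5 = 1 + 5 = 6
dist(I2) = dist(I0) + 5 = 1 + 5 = 6
dist(I3) = dist(I0) + 3 = 1 + 3 = 4
dist(I4) = dist(I1) + 3 = 6 + 3 = 9
Critical path = max dist = 9

9


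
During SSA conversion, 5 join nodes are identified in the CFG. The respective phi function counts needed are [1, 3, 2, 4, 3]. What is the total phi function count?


Total phi functions = sum of phi functions at each join node
= 1 + 3 + 2 + 4 + 3 = 13

13


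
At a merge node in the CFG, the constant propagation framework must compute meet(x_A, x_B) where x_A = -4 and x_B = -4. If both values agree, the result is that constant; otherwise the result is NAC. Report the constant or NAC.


Meet operation: if both paths give the same constant, result is that constant; if they differ, result is NAC (not-a-constant).
Path A: -4, Path B: -4 -> equal
Result: constant -> -4

-4


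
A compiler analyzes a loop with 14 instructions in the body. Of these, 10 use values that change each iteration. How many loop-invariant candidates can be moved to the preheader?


Invariant candidates = total - loop-dependent
= 14 - 10 = 4

4


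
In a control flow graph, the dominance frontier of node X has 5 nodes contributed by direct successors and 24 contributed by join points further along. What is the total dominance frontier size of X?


DF(X) = direct successor contributions + join point contributions
= 5 + 24 = 29

29


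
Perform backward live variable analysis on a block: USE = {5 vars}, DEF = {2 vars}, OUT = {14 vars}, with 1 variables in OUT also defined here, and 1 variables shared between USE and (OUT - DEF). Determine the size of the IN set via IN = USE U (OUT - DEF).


OUT - DEF: 14 - 1 = 13
|IN| = |USE| + |OUT - DEF| - |USE ∩ (OUT - DEF)| = 5 + 13 - 1 = 17

17


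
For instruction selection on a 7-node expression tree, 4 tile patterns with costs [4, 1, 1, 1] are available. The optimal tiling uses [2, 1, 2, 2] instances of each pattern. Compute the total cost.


Total cost = sum(count_i * cost_i)
= 2*4 + 1*1 + 2*1 + 2*1
= 13

13


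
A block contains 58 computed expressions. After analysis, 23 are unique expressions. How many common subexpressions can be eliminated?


CSE count = total expressions - unique expressions
= 58 - 23 = 35

35


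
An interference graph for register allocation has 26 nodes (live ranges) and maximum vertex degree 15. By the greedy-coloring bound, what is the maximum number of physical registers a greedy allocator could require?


Greedy coloring never needs more than (max_degree + 1) colors: when coloring a vertex, at most max_degree neighbors are already colored.
Upper bound = 15 + 1 = 16

16


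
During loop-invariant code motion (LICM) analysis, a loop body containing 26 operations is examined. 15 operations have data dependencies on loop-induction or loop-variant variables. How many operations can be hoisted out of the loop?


Invariant candidates = total - loop-dependent
= 26 - 15 = 11

11


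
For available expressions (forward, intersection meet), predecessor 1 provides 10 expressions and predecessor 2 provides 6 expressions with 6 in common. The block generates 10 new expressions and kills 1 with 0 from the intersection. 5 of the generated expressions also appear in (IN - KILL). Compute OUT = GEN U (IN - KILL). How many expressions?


IN = intersection of predecessors = 6
IN - KILL = 6 - 0 = 6
|OUT| = |GEN| + |IN - KILL| - |GEN ∩ (IN - KILL)| = 10 + 6 - 5 = 11

11


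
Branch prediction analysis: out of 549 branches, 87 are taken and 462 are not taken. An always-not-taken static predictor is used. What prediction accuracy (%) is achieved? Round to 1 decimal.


Predictor: always-not-taken
Correct predictions = 462
Accuracy = 462 / 549 * 100 = 84.2%

84.2


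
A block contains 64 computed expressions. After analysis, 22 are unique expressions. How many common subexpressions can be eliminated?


CSE count = total expressions - unique expressions
= 64 - 22 = 42

42


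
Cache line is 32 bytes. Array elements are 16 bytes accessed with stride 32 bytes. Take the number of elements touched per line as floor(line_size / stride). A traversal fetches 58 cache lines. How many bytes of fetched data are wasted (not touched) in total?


Elements per line = floor(32 / 32) = 1
Bytes used per line = 1 * 16 = 16
Wasted per line = 32 - 16 = 16
Total wasted = 16 * 58 = 928

928


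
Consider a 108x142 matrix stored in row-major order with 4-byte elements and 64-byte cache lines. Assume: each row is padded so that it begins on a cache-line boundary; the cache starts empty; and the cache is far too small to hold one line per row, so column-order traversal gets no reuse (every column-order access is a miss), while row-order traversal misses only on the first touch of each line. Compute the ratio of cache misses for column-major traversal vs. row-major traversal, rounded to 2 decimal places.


Each row occupies 142 * 4 = 568 bytes and starts on a line boundary, so it spans ceil(568 / 64) = 9 cache lines.
Row-major traversal misses (one per line touched): 108 * ceil(142 * 4 / 64) = 972
Column-major traversal misses (no reuse, every access misses): 108 * 142 = 15336
Ratio = 15336 / 972 = 15.78

15.78


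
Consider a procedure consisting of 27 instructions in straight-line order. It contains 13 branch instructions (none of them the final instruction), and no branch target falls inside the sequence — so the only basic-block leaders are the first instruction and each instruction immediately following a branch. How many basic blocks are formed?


With no in-sequence branch targets, the leaders are the first instruction plus the instruction after each branch.
Number of basic blocks = branches + 1
= 13 + 1 = 14

14


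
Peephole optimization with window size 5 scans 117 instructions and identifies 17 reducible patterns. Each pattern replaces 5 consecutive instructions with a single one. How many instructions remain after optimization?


Each match removes 4 instructions.
Total removed = 17 * 4 = 68
Remaining = 117 - 68 = 49

49


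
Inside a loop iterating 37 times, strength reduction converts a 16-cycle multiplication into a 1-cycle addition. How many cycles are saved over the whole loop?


Per-iteration saving = 16 - 1 = 15
Total saved = 37 * 15 = 555

555


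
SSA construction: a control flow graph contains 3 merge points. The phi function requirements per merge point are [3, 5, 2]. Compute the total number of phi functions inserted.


Total phi functions = sum of phi functions at each join node
= 3 + 5 + 2 = 10

10


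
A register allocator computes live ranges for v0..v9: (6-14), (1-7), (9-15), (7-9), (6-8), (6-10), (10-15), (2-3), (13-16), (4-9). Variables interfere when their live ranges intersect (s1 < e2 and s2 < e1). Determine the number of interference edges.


Check all pairs for overlapping intervals.
Two intervals (s1,e1) and (s2,e2) overlap if s1 < e2 and s2 < e1.
v0 (6-14) vs v1..v9: overlaps v1, v2, v3, v4, v5, v6, v8, v9 -> 8
v1 (1-7) vs v2..v9: overlaps v4, v5, v7, v9 -> 4
v2 (9-15) vs v3..v9: overlaps v5, v6, v8 -> 3
v3 (7-9) vs v4..v9: overlaps v4, v5, v9 -> 3
v4 (6-8) vs v5..v9: overlaps v5, v9 -> 2
v5 (6-10) vs v6..v9: overlaps v9 -> 1
v6 (10-15) vs v7..v9: overlaps v8 -> 1
v7 (2-3) vs v8..v9: overlaps none -> 0
v8 (13-16) vs v9: overlaps none -> 0
Total overlapping pairs = 8 + 4 + 3 + 3 + 2 + 1 + 1 + 0 + 0 = 22

22
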